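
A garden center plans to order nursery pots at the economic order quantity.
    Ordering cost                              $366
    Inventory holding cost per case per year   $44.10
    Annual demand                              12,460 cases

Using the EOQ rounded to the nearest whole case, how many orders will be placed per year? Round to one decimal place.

Optimal lot size Q* = (2 × 12,460 × $366 / $44.1)^½ ≈ 454.77 → Q = 455
N = D/Q = 12,460/455 ≈ 27.385 orders/yr

27.4 orders per year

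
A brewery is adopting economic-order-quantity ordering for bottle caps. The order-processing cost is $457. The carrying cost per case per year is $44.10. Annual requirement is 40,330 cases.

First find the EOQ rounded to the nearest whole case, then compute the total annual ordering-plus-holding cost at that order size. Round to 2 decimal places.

EOQ = √(2DS/H) = √(2 × 40,330 × 457 / 44.1)
    = √(835,864.40) ≈ 914.26 → Q = 914 cases
Orders/yr = 40,330/914 = 44.125; ordering cost = 44.125 × $457 = $20,165.00
Average inventory = 914/2 = 457; holding cost = 457 × $44.1 = $20,153.70
Total = $20,165.00 + $20,153.70 = $40,318.70

$40,318.70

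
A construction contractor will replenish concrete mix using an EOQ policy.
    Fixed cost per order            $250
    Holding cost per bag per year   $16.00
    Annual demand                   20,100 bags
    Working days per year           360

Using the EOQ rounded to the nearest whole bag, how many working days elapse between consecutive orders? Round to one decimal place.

Q* = √(2·D·S / H) = √(2·20,100·250 / 16) = √628,125.0 ≈ 792.54 → Q = 793 bags
Days between orders = 360 / (D/Q) = 360 / 25.347 ≈ 14.203

14.2 days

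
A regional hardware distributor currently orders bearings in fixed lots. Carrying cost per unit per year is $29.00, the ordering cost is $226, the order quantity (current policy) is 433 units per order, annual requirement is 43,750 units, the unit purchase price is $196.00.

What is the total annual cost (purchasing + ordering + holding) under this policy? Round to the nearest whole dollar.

Annual ordering cost = (D/Q)·S = (43,750/433) × 226 = $22,834.87
Annual holding cost  = (Q/2)·H = (433/2) × 29 = $6,278.50
Purchase cost = D·C = 43,750 × 196 = $8,575,000.00
Total = $22,834.87 + $6,278.50 + $8,575,000.00 = $8,604,113.37

$8,604,113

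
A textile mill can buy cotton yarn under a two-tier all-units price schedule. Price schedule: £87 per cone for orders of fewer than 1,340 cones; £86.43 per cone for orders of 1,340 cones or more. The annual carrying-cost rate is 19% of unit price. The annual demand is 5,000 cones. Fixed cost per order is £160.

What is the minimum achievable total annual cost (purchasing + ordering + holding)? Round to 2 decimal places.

£440,142.76

H₁ = 19%×£87 = £16.5300;  H₂ = 19%×£86.43 = £16.4217
EOQ₁ = √(2×5,000×160/16.5300) = 311.12  (< 1,340, feasible at tier 1)
EOQ₂ = √(2×5,000×160/16.4217) = 312.14  (< 1,340 → use Q = 1,340 at tier-2 price)
TC(tier 1 (EOQ₁), Q≈311.1) = £440,142.76
TC(tier 2, Q≈1,340.0) = £443,749.55
Minimum at tier 1 (EOQ₁): £440,142.76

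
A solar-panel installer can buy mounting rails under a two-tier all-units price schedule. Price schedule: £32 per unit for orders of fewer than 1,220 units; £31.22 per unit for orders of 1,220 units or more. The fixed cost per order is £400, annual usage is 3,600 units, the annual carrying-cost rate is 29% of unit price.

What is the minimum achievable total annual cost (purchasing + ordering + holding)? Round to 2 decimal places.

H₁ = 29%×£32 = £9.2800;  H₂ = 29%×£31.22 = £9.0538
EOQ₁ = √(2×3,600×400/9.2800) = 557.09  (< 1,220, feasible at tier 1)
EOQ₂ = √(2×3,600×400/9.0538) = 564.00  (< 1,220 → use Q = 1,220 at tier-2 price)
TC(tier 1 (EOQ₁), Q≈557.1) = £120,369.76
TC(tier 2, Q≈1,220.0) = £119,095.15
Minimum at tier 2: £119,095.15

£119,095.15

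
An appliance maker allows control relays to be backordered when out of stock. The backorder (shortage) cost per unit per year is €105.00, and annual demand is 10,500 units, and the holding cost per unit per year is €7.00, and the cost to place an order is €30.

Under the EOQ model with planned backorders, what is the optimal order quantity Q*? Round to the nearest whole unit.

Basic EOQ = √(2·10,500·30/7) = 300.000
Backorder adjustment √((H+b)/b) = √((7+105)/105) = 1.0328
Q* = 300.000 × 1.0328 ≈ 309.84

310 units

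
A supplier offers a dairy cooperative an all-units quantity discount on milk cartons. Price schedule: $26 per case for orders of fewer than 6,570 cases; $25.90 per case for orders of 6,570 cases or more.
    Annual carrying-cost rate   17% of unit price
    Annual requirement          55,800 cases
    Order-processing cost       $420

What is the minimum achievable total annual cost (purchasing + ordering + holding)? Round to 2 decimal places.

H₁ = 17%×$26 = $4.4200;  H₂ = 17%×$25.90 = $4.4030
EOQ₁ = √(2×55,800×420/4.4200) = 3,256.46  (< 6,570, feasible at tier 1)
EOQ₂ = √(2×55,800×420/4.4030) = 3,262.74  (< 6,570 → use Q = 6,570 at tier-2 price)
TC(tier 1 (EOQ₁), Q≈3,256.5) = $1,465,193.55
TC(tier 2, Q≈6,570.0) = $1,463,250.98
Minimum at tier 2: $1,463,250.98

$1,463,250.98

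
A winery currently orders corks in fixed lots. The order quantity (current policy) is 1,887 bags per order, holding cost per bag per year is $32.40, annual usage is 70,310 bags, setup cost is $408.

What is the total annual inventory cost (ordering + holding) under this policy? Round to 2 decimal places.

$45,771.56

Ordering: D/Q × S = 70,310/1,887 × $408 = $15,202.16
Holding:  Q/2 × H = 1,887/2 × $32.4 = $30,569.40
Total = $15,202.16 + $30,569.40 = $45,771.56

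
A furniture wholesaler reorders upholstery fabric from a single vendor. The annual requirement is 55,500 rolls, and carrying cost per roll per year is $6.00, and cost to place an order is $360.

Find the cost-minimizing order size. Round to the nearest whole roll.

Q* = √(2·D·S / H) = √(2·55,500·360 / 6) = √6,660,000.0 ≈ 2,580.70

2,581 rolls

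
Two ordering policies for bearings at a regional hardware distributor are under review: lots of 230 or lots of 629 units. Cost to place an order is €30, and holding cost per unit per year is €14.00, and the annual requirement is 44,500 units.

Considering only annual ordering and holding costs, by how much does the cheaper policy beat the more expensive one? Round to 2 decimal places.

TC(Q) = (D/Q)S + (Q/2)H
TC(230) = (44,500/230)×30 + (230/2)×14 = €7,414.35
TC(629) = (44,500/629)×30 + (629/2)×14 = €6,525.42
|ΔTC| = |€7,414.35 − €6,525.42| = €888.93

€888.93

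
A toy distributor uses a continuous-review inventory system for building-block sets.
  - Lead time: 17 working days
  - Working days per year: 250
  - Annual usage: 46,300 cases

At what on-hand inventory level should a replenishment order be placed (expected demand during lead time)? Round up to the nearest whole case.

Daily demand d = 46,300 / 250 = 185.200 cases/day
Demand during lead time = 185.200 × 17 = 3,148.40
Reorder point = 3,148.40 → round up

3,149 cases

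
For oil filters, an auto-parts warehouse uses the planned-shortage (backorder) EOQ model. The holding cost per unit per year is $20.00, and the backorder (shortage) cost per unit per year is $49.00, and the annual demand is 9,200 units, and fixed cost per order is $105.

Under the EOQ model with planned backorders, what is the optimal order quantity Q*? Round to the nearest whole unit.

369 units

Basic EOQ = √(2·9,200·105/20) = 310.805
Backorder adjustment √((H+b)/b) = √((20+49)/49) = 1.1867
Q* = 310.805 × 1.1867 ≈ 368.82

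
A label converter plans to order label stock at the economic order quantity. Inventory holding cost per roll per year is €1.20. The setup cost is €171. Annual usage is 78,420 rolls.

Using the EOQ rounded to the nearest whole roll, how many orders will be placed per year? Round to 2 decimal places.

Q* = √(2·D·S / H) = √(2·78,420·171 / 1.2) = √22,349,700.0 ≈ 4,727.55 → Q = 4,728
N = D/Q = 78,420/4,728 ≈ 16.586 orders/yr

16.59 orders per year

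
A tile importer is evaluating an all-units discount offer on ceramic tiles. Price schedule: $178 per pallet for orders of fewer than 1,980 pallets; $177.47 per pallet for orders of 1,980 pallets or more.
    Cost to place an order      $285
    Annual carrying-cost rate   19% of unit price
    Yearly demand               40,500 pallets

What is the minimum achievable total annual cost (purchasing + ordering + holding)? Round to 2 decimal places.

H₁ = 19%×$178 = $33.8200;  H₂ = 19%×$177.47 = $33.7193
EOQ₁ = √(2×40,500×285/33.8200) = 826.19  (< 1,980, feasible at tier 1)
EOQ₂ = √(2×40,500×285/33.7193) = 827.42  (< 1,980 → use Q = 1,980 at tier-2 price)
TC(tier 1 (EOQ₁), Q≈826.2) = $7,236,941.63
TC(tier 2, Q≈1,980.0) = $7,226,746.65
Minimum at tier 2: $7,226,746.65

$7,226,746.65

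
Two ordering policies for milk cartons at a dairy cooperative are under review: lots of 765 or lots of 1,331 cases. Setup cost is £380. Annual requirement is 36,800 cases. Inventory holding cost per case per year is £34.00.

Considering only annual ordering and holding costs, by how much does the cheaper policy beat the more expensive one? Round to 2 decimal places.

Annual cost at Q: ordering D·S/Q plus holding Q·H/2.
TC(765) = (36,800/765)×380 + (765/2)×34 = £31,284.74
TC(1,331) = (36,800/1,331)×380 + (1,331/2)×34 = £33,133.39
Lots of 765 are cheaper by £1,848.65.

£1,848.65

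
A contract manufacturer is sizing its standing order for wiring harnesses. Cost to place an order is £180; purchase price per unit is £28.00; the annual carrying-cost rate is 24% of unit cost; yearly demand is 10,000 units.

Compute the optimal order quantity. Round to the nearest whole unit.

732 units

Holding cost per unit per year: H = 24% × £28 = £6.7200
Optimal lot size Q* = (2 × 10,000 × £180 / £6.72)^½ ≈ 731.93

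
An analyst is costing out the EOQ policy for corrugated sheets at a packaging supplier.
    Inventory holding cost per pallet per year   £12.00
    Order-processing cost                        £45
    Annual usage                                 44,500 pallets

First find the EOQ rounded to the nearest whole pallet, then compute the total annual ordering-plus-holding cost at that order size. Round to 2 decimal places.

Optimal lot size Q* = (2 × 44,500 × £45 / £12)^½ ≈ 577.71 → Q = 578 pallets
Ordering: D/Q × S = 44,500/578 × £45 = £3,464.53
Holding:  Q/2 × H = 578/2 × £12 = £3,468.00
Total = £3,464.53 + £3,468.00 = £6,932.53

£6,932.53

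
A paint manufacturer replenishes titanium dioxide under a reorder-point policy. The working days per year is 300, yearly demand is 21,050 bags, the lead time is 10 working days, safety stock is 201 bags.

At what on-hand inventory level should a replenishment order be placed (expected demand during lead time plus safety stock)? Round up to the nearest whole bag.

Daily demand d = 21,050 / 300 = 70.167 bags/day
Demand during lead time = 70.167 × 10 = 701.67
Reorder point = 701.67 + 201 = 902.67 → round up

903 bags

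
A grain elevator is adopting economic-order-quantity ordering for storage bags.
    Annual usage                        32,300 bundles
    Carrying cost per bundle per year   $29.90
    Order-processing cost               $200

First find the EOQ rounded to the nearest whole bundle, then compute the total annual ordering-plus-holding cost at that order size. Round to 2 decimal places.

$19,654.72

Q* = √(2·D·S / H) = √(2·32,300·200 / 29.9) = √432,107.0 ≈ 657.35 → Q = 657 bundles
Annual ordering cost = (D/Q)·S = (32,300/657) × 200 = $9,832.57
Annual holding cost  = (Q/2)·H = (657/2) × 29.9 = $9,822.15
Total = $9,832.57 + $9,822.15 = $19,654.72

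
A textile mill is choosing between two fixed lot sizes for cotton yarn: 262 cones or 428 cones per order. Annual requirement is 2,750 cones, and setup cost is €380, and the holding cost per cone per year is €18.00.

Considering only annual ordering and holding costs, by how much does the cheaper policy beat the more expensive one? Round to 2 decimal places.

€52.96

For each Q, cost = (D/Q)·S + (Q/2)·H.
TC(262) = (2,750/262)×380 + (262/2)×18 = €6,346.55
TC(428) = (2,750/428)×380 + (428/2)×18 = €6,293.59
|ΔTC| = |€6,346.55 − €6,293.59| = €52.96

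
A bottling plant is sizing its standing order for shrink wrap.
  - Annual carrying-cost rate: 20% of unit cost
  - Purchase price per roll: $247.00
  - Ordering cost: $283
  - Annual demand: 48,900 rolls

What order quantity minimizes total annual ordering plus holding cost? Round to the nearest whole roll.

Carrying cost H = $247 × 20% = $49.4000/roll/yr
EOQ = √(2DS/H) = √(2 × 48,900 × 283 / 49.4)
    = √(560,271.26) ≈ 748.51

749 rolls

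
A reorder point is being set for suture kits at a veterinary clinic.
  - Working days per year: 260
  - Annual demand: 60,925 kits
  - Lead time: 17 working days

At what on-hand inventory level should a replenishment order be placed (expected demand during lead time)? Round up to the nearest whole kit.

Daily demand d = 60,925 / 260 = 234.327 kits/day
Demand during lead time = 234.327 × 17 = 3,983.56
Reorder point = 3,983.56 → round up

3,984 kits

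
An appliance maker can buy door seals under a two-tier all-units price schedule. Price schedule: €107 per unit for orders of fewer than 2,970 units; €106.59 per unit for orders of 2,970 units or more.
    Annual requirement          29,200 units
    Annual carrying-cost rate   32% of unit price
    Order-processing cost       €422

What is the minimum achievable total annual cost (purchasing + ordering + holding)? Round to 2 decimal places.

H₁ = 32%×€107 = €34.2400;  H₂ = 32%×€106.59 = €34.1088
EOQ₁ = √(2×29,200×422/34.2400) = 848.39  (< 2,970, feasible at tier 1)
EOQ₂ = √(2×29,200×422/34.1088) = 850.02  (< 2,970 → use Q = 2,970 at tier-2 price)
TC(tier 1 (EOQ₁), Q≈848.4) = €3,153,448.89
TC(tier 2, Q≈2,970.0) = €3,167,228.52
Minimum at tier 1 (EOQ₁): €3,153,448.89

€3,153,448.89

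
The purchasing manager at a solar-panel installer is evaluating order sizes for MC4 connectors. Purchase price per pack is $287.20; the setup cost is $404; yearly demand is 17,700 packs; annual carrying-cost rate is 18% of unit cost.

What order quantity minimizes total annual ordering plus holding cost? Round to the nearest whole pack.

Holding cost per pack per year: H = 18% × $287.2 = $51.6960
2DS/H = 2·17,700·404/51.696 = 276,648.10
EOQ = √276,648.10 ≈ 525.97

526 packs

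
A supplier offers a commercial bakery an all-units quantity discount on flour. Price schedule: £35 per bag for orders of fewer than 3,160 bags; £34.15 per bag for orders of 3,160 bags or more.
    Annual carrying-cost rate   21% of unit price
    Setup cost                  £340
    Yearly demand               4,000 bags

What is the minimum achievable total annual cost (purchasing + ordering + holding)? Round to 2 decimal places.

H₁ = 21%×£35 = £7.3500;  H₂ = 21%×£34.15 = £7.1715
EOQ₁ = √(2×4,000×340/7.3500) = 608.33  (< 3,160, feasible at tier 1)
EOQ₂ = √(2×4,000×340/7.1715) = 615.86  (< 3,160 → use Q = 3,160 at tier-2 price)
TC(tier 1 (EOQ₁), Q≈608.3) = £144,471.24
TC(tier 2, Q≈3,160.0) = £148,361.35
Minimum at tier 1 (EOQ₁): £144,471.24

£144,471.24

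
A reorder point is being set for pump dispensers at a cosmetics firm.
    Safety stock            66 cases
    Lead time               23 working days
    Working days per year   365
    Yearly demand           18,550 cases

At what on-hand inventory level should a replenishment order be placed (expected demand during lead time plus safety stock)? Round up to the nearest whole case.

1,235 cases

Daily demand d = 18,550 / 365 = 50.822 cases/day
Demand during lead time = 50.822 × 23 = 1,168.90
Reorder point = 1,168.90 + 66 = 1,234.90 → round up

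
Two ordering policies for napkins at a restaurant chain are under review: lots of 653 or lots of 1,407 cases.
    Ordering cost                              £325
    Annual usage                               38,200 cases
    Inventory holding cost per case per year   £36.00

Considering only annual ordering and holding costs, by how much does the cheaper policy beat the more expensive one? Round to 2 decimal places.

Annual cost at Q: ordering D·S/Q plus holding Q·H/2.
TC(653) = (38,200/653)×325 + (653/2)×36 = £30,766.25
TC(1,407) = (38,200/1,407)×325 + (1,407/2)×36 = £34,149.74
|ΔTC| = |£30,766.25 − £34,149.74| = £3,383.49

£3,383.49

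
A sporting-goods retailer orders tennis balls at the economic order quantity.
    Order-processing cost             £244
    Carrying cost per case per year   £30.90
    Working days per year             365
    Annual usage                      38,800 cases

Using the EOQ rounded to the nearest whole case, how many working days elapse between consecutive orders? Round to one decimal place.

7.4 days

EOQ = √(2DS/H) = √(2 × 38,800 × 244 / 30.9)
    = √(612,763.75) ≈ 782.79 → Q = 783 cases
T = Q/D × 365 days = 783/38,800 × 365 = 7.366 days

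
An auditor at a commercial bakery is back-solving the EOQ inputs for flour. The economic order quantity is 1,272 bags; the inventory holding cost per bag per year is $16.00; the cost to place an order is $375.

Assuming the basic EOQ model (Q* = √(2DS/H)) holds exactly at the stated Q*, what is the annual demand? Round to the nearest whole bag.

34,517 bags per year

Since Q* = (2DS/H)^½, squaring gives Q*²·H = 2DS.
D = Q²H / (2S) = 1,272² × 16 / (2 × 375) = 34,516.99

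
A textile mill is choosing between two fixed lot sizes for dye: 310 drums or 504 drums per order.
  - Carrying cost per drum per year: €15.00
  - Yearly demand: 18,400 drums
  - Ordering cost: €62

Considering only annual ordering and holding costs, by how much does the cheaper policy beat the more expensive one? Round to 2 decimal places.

Annual cost at Q: ordering D·S/Q plus holding Q·H/2.
TC(310) = (18,400/310)×62 + (310/2)×15 = €6,005.00
TC(504) = (18,400/504)×62 + (504/2)×15 = €6,043.49
Lots of 310 are cheaper by €38.49.

€38.49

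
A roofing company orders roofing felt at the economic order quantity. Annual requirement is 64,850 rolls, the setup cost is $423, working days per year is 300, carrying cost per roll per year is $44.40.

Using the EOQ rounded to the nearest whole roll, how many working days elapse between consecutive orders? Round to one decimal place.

5.1 days

Optimal lot size Q* = (2 × 64,850 × $423 / $44.4)^½ ≈ 1,111.60 → Q = 1,112 rolls
Cycle time = (working days × Q)/D = (300 × 1,112) / 64,850 = 5.144 days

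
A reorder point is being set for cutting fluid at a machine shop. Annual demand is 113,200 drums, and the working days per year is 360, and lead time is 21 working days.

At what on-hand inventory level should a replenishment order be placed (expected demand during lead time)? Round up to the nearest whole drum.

Daily demand d = 113,200 / 360 = 314.444 drums/day
Demand during lead time = 314.444 × 21 = 6,603.33
Reorder point = 6,603.33 → round up

6,604 drums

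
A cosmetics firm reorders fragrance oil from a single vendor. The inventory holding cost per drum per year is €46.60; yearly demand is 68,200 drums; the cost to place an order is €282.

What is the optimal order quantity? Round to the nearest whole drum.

2DS/H = 2·68,200·282/46.6 = 825,424.89
EOQ = √825,424.89 ≈ 908.53

909 drums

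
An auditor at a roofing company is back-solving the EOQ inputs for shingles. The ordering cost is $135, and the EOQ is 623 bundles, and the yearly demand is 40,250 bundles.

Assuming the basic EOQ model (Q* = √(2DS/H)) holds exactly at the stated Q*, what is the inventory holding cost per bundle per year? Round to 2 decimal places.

From Q* = √(2DS/H) ⇒ Q*² = 2DS/H.
H = 2DS / Q² = 2 × 40,250 × 135 / 623² = 27.9997

$28.00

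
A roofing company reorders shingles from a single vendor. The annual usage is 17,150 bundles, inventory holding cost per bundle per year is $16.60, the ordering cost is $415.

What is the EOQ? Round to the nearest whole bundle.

Optimal lot size Q* = (2 × 17,150 × $415 / $16.6)^½ ≈ 926.01

926 bundles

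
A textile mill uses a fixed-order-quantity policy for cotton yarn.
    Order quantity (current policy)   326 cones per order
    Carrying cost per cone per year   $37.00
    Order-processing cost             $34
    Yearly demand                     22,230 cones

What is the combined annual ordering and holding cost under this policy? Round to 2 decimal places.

Orders/yr = 22,230/326 = 68.190; ordering cost = 68.190 × $34 = $2,318.47
Average inventory = 326/2 = 163; holding cost = 163 × $37 = $6,031.00
Total = $2,318.47 + $6,031.00 = $8,349.47

$8,349.47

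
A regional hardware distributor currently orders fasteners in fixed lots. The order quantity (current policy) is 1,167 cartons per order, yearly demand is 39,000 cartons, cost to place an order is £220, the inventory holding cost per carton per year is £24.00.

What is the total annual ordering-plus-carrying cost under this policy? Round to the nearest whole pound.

Annual ordering cost = (D/Q)·S = (39,000/1,167) × 220 = £7,352.19
Annual holding cost  = (Q/2)·H = (1,167/2) × 24 = £14,004.00
Total = £7,352.19 + £14,004.00 = £21,356.19

£21,356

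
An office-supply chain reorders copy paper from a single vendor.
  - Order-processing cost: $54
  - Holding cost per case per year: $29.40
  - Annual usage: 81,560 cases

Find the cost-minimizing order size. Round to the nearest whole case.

547 cases

2DS/H = 2·81,560·54/29.4 = 299,608.16
EOQ = √299,608.16 ≈ 547.36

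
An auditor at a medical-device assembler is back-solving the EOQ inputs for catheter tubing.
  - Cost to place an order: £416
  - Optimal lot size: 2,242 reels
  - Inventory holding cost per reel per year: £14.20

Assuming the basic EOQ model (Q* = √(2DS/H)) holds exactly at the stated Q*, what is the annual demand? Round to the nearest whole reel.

85,790 reels per year

EOQ relation: Q² = 2DS/H, so rearrange for the unknown.
D = Q²H / (2S) = 2,242² × 14.2 / (2 × 416) = 85,789.91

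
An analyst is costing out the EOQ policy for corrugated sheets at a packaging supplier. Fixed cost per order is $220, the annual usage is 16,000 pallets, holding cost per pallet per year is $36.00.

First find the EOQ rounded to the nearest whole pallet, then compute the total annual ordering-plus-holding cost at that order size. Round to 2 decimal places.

$15,919.80

EOQ = √(2DS/H) = √(2 × 16,000 × 220 / 36)
    = √(195,555.56) ≈ 442.22 → Q = 442 pallets
Ordering: D/Q × S = 16,000/442 × $220 = $7,963.80
Holding:  Q/2 × H = 442/2 × $36 = $7,956.00
Total = $7,963.80 + $7,956.00 = $15,919.80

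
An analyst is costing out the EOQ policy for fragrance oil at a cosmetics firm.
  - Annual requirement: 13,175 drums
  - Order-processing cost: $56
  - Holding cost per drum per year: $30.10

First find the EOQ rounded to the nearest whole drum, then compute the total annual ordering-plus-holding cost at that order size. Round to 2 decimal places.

EOQ = √(2DS/H) = √(2 × 13,175 × 56 / 30.1)
    = √(49,023.26) ≈ 221.41 → Q = 221 drums
Orders/yr = 13,175/221 = 59.615; ordering cost = 59.615 × $56 = $3,338.46
Average inventory = 221/2 = 110.5; holding cost = 110.5 × $30.1 = $3,326.05
Total = $3,338.46 + $3,326.05 = $6,664.51

$6,664.51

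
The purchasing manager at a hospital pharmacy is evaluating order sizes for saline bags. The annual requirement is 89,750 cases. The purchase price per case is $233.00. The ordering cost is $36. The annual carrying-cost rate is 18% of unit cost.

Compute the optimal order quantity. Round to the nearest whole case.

393 cases

H = i·C = 0.18 × $233 = $41.9400 per case-year
2DS/H = 2·89,750·36/41.94 = 154,077.25
EOQ = √154,077.25 ≈ 392.53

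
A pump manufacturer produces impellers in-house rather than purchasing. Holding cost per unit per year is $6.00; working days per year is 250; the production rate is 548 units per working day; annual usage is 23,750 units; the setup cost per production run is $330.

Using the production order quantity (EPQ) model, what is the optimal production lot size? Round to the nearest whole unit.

Daily demand d = 23,750/250 = 95.000; p = 548; 1 − d/p = 0.82664
EPQ = √(2DS / (H(1 − d/p)))
    = √(2 × 23,750 × 330 / (6 × 0.82664)) ≈ 1,777.74

1,778 units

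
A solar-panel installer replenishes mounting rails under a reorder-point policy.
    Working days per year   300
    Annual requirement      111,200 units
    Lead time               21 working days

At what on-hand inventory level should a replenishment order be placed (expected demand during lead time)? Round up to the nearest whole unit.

Daily demand d = 111,200 / 300 = 370.667 units/day
Demand during lead time = 370.667 × 21 = 7,784.00
Reorder point = 7,784.00 → round up

7,784 units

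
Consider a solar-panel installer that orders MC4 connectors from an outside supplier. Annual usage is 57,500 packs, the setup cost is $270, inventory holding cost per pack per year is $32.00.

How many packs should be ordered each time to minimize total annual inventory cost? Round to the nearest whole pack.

EOQ = √(2DS/H) = √(2 × 57,500 × 270 / 32)
    = √(970,312.50) ≈ 985.04

985 packs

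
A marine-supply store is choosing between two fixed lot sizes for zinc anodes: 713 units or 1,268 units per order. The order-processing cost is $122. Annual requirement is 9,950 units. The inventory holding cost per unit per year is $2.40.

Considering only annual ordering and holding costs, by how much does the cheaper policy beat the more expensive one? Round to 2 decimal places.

Annual cost at Q: ordering D·S/Q plus holding Q·H/2.
TC(713) = (9,950/713)×122 + (713/2)×2.4 = $2,558.12
TC(1,268) = (9,950/1,268)×122 + (1,268/2)×2.4 = $2,478.93
|ΔTC| = |$2,558.12 − $2,478.93| = $79.19

$79.19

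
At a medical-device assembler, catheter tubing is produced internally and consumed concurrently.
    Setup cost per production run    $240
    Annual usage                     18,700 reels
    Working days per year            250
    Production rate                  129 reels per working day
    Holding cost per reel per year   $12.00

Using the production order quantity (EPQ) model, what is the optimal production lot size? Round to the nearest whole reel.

1,334 reels

d = 18,700/250 = 74.8000 reels/day;  effective holding cost H(1 − d/p) = 12·(1 − 74.8000/129) = 5.04186
Q* = √(2DS / H_eff) = √(2·18,700·240 / 5.04186) ≈ 1,334.28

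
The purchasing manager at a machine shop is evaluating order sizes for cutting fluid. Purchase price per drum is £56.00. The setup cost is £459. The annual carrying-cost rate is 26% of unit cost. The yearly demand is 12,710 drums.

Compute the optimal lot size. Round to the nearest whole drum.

895 drums

Carrying cost H = £56 × 26% = £14.5600/drum/yr
EOQ = √(2DS/H) = √(2 × 12,710 × 459 / 14.56)
    = √(801,358.52) ≈ 895.19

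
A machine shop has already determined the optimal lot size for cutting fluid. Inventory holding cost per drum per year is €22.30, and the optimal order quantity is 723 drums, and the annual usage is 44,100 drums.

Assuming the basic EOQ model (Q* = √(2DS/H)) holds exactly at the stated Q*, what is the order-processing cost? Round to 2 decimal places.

From Q* = √(2DS/H) ⇒ Q*² = 2DS/H.
S = Q²H / (2D) = 723² × 22.3 / (2 × 44,100) = 132.1639

€132.16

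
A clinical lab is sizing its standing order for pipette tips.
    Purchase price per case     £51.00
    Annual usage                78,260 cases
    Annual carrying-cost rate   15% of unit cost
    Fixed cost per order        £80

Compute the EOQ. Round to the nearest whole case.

1,279 cases

Carrying cost H = £51 × 15% = £7.6500/case/yr
Q* = √(2·D·S / H) = √(2·78,260·80 / 7.65) = √1,636,810.5 ≈ 1,279.38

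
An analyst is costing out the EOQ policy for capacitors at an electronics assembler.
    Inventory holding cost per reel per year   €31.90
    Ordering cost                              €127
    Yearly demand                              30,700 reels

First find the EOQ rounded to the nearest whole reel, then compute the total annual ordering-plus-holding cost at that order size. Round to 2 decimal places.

€15,771.81

EOQ = √(2DS/H) = √(2 × 30,700 × 127 / 31.9)
    = √(244,445.14) ≈ 494.41 → Q = 494 reels
Annual ordering cost = (D/Q)·S = (30,700/494) × 127 = €7,892.51
Annual holding cost  = (Q/2)·H = (494/2) × 31.9 = €7,879.30
Total = €7,892.51 + €7,879.30 = €15,771.81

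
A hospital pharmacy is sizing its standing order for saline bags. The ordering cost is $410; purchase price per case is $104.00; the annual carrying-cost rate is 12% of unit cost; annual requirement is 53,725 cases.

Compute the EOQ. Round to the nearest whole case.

Carrying cost H = $104 × 12% = $12.4800/case/yr
Optimal lot size Q* = (2 × 53,725 × $410 / $12.48)^½ ≈ 1,878.83

1,879 cases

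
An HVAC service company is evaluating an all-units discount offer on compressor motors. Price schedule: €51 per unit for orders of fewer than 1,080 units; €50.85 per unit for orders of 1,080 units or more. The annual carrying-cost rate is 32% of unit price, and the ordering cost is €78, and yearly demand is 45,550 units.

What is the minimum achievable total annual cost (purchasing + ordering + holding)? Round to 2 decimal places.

H₁ = 32%×€51 = €16.3200;  H₂ = 32%×€50.85 = €16.2720
EOQ₁ = √(2×45,550×78/16.3200) = 659.85  (< 1,080, feasible at tier 1)
EOQ₂ = √(2×45,550×78/16.2720) = 660.82  (< 1,080 → use Q = 1,080 at tier-2 price)
TC(tier 1 (EOQ₁), Q≈659.9) = €2,333,818.78
TC(tier 2, Q≈1,080.0) = €2,328,294.10
Minimum at tier 2: €2,328,294.10

€2,328,294.10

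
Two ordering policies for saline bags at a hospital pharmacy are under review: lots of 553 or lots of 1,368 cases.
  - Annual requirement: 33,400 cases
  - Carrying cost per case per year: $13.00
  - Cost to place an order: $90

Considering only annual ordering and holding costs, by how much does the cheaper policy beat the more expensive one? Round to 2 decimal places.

For each Q, cost = (D/Q)·S + (Q/2)·H.
TC(553) = (33,400/553)×90 + (553/2)×13 = $9,030.30
TC(1,368) = (33,400/1,368)×90 + (1,368/2)×13 = $11,089.37
|ΔTC| = |$9,030.30 − $11,089.37| = $2,059.06

$2,059.06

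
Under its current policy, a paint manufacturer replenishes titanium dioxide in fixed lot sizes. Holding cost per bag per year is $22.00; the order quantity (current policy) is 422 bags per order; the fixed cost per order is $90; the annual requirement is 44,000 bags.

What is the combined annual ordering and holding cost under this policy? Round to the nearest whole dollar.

Ordering: D/Q × S = 44,000/422 × $90 = $9,383.89
Holding:  Q/2 × H = 422/2 × $22 = $4,642.00
Total = $9,383.89 + $4,642.00 = $14,025.89

$14,026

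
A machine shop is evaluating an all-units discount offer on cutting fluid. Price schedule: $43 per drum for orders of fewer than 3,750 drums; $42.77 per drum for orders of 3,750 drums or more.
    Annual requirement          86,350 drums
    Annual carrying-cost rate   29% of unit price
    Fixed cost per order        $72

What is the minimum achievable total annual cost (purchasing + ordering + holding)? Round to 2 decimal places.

H₁ = 29%×$43 = $12.4700;  H₂ = 29%×$42.77 = $12.4033
EOQ₁ = √(2×86,350×72/12.4700) = 998.57  (< 3,750, feasible at tier 1)
EOQ₂ = √(2×86,350×72/12.4033) = 1,001.25  (< 3,750 → use Q = 3,750 at tier-2 price)
TC(tier 1 (EOQ₁), Q≈998.6) = $3,725,502.19
TC(tier 2, Q≈3,750.0) = $3,718,103.61
Minimum at tier 2: $3,718,103.61

$3,718,103.61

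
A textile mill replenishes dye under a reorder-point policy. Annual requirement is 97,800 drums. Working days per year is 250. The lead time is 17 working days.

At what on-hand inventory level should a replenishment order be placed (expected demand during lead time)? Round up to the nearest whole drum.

Daily demand d = 97,800 / 250 = 391.200 drums/day
Demand during lead time = 391.200 × 17 = 6,650.40
Reorder point = 6,650.40 → round up

6,651 drums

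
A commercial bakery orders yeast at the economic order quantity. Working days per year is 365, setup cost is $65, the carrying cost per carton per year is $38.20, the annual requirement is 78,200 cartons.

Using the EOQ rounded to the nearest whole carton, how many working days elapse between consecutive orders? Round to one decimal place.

2.4 days

Optimal lot size Q* = (2 × 78,200 × $65 / $38.2)^½ ≈ 515.87 → Q = 516 cartons
T = Q/D × 365 days = 516/78,200 × 365 = 2.408 days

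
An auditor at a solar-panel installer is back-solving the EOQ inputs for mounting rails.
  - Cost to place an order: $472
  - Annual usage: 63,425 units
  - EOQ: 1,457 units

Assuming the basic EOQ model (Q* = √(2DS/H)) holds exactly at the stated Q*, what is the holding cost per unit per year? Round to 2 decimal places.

$28.20

Since Q* = (2DS/H)^½, squaring gives Q*²·H = 2DS.
H = 2DS / Q² = 2 × 63,425 × 472 / 1,457² = 28.2042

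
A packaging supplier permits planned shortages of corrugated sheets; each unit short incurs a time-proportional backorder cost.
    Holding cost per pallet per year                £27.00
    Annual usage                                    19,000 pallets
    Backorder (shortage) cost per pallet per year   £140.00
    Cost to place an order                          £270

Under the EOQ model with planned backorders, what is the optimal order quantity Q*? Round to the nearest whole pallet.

673 pallets

Basic EOQ = √(2·19,000·270/27) = 616.441
Backorder adjustment √((H+b)/b) = √((27+140)/140) = 1.0922
Q* = 616.441 × 1.0922 ≈ 673.26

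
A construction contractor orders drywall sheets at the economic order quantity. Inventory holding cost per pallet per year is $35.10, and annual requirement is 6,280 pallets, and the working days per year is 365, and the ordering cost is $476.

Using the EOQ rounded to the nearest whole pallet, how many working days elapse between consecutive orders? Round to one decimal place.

24.0 days

EOQ = √(2DS/H) = √(2 × 6,280 × 476 / 35.1)
    = √(170,329.34) ≈ 412.71 → Q = 413 pallets
T = Q/D × 365 days = 413/6,280 × 365 = 24.004 days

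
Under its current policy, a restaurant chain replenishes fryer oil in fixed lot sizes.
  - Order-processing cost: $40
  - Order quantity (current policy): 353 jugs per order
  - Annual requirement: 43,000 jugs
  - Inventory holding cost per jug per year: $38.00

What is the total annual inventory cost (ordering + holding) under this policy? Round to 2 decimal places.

$11,579.52

Annual ordering cost = (D/Q)·S = (43,000/353) × 40 = $4,872.52
Annual holding cost  = (Q/2)·H = (353/2) × 38 = $6,707.00
Total = $4,872.52 + $6,707.00 = $11,579.52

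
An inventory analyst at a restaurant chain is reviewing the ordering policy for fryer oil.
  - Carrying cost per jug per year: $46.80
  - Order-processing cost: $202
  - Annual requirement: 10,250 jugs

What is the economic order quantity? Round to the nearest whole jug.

Q* = √(2·D·S / H) = √(2·10,250·202 / 46.8) = √88,482.9 ≈ 297.46

297 jugs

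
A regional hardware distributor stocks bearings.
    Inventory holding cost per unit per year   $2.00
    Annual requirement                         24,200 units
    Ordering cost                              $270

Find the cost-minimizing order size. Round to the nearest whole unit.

2,556 units

EOQ = √(2DS/H) = √(2 × 24,200 × 270 / 2)
    = √(6,534,000.00) ≈ 2,556.17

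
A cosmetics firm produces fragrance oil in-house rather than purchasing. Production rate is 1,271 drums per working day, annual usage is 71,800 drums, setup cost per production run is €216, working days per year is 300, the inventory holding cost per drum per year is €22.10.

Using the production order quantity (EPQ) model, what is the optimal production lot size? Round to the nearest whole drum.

Daily demand d = 71,800/300 = 239.333; p = 1271; 1 − d/p = 0.81170
EPQ = √(2DS / (H(1 − d/p)))
    = √(2 × 71,800 × 216 / (22.1 × 0.81170)) ≈ 1,314.96

1,315 drums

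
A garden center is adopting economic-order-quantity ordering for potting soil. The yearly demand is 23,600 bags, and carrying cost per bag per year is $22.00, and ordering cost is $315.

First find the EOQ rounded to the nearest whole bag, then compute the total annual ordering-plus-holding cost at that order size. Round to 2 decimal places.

Q* = √(2·D·S / H) = √(2·23,600·315 / 22) = √675,818.2 ≈ 822.08 → Q = 822 bags
Annual ordering cost = (D/Q)·S = (23,600/822) × 315 = $9,043.80
Annual holding cost  = (Q/2)·H = (822/2) × 22 = $9,042.00
Total = $9,043.80 + $9,042.00 = $18,085.80

$18,085.80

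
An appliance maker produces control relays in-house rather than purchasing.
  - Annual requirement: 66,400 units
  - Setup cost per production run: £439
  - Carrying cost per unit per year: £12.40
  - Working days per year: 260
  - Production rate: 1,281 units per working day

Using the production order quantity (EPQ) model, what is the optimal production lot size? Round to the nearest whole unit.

2,423 units

d = 66,400/260 = 255.3846 units/day;  effective holding cost H(1 − d/p) = 12.4·(1 − 255.3846/1281) = 9.92789
Q* = √(2DS / H_eff) = √(2·66,400·439 / 9.92789) ≈ 2,423.28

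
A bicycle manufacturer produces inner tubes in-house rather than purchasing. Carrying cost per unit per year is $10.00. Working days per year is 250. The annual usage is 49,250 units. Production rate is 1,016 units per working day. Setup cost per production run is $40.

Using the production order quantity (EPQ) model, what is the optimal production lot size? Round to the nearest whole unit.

Daily demand d = 49,250/250 = 197.000; p = 1016; 1 − d/p = 0.80610
EPQ = √(2DS / (H(1 − d/p)))
    = √(2 × 49,250 × 40 / (10 × 0.80610)) ≈ 699.12

699 units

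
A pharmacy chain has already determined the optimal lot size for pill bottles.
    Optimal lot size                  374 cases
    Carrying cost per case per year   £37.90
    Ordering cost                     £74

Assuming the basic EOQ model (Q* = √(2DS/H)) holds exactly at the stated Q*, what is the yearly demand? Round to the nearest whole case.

35,820 cases per year

Since Q* = (2DS/H)^½, squaring gives Q*²·H = 2DS.
D = Q²H / (2S) = 374² × 37.9 / (2 × 74) = 35,819.60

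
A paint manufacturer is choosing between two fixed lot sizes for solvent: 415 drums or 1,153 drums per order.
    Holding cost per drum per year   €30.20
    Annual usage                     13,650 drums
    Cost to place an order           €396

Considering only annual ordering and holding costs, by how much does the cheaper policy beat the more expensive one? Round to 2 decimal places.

TC(Q) = (D/Q)S + (Q/2)H
TC(415) = (13,650/415)×396 + (415/2)×30.2 = €19,291.56
TC(1,153) = (13,650/1,153)×396 + (1,153/2)×30.2 = €22,098.42
Cheaper: Q = 415.  Difference = €2,806.86

€2,806.86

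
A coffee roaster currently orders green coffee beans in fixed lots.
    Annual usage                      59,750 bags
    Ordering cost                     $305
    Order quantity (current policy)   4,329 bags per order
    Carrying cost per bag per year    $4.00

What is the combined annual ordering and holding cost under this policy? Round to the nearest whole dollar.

Ordering: D/Q × S = 59,750/4,329 × $305 = $4,209.69
Holding:  Q/2 × H = 4,329/2 × $4 = $8,658.00
Total = $4,209.69 + $8,658.00 = $12,867.69

$12,868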